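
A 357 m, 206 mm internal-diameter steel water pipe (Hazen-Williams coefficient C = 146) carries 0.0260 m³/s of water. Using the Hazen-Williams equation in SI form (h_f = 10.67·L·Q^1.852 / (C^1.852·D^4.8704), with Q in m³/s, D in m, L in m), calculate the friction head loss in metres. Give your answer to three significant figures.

h_f = 10.67·357·0.0260^1.852 / (146^1.852·0.206^4.8704) = 0.9522 m

h_f ≈ 0.952 m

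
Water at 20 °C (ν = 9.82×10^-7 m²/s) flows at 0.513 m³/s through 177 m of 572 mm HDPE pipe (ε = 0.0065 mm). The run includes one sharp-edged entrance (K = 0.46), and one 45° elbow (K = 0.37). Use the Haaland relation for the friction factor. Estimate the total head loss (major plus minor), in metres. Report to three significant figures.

V = 4Q/(πD²) = 1.996 m/s; V²/2g = 0.2031 m
Re = 1.16×10^6, ε/D = 1.14×10^-5 → f = 0.01153 (Haaland)
Major: h_f = f(L/D)·V²/2g = 0.01153·309.4·0.2031 = 0.7246 m
Minor: ΣK = 0.830; h_m = ΣK·V²/2g = 0.1686 m
Total H_L = 0.7246 + 0.1686 = 0.8932 m

H_L ≈ 0.893 m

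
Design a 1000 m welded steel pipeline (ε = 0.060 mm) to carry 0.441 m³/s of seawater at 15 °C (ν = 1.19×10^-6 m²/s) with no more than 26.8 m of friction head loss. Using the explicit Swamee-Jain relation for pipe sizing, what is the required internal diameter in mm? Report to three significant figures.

Swamee-Jain (Type III): D = 0.66·[ε^1.25·(LQ²/(gh_f))^4.75 + ν·Q^9.4·(L/(gh_f))^5.2]^0.04
LQ²/(gh_f) = 0.7397; L/(gh_f) = 3.804
Term 1 = ε^1.25·(…)^4.75 = 1.26×10^-6; Term 2 = ν·Q^9.4·(…)^5.2 = 5.63×10^-7
D = 0.66·(1.26×10^-6 + 5.63×10^-7)^0.04 = 0.3890 m = 389 mm
Check: V = 3.71 m/s, Re = 1.21×10^6, f = 0.01407, h_f = 25.4 m ≈ 26.8 m ✓

D ≈ 389 mm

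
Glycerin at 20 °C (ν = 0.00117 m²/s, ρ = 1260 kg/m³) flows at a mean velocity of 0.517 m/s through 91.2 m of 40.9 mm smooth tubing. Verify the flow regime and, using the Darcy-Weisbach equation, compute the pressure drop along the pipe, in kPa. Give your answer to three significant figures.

Δp ≈ 1330 kPa

Re = VD/ν = 0.517·0.04090/0.00117 = 18.1 → laminar (Re < 2300)
f = 64/Re = 3.541
h_f = f(L/D)V²/(2g) = 3.541·(91.2/0.04090)·0.517²/(2·9.81) = 107.6 m
Δp = ρg·h_f = 1260·9.81·107.6 = 1330 kPa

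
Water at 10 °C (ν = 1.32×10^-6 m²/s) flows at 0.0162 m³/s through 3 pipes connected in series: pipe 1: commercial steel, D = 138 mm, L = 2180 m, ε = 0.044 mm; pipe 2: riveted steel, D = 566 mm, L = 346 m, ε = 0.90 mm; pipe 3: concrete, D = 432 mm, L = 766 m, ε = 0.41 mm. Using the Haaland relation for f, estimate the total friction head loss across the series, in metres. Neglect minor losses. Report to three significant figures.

H ≈ 17.9 m

Pipe 1: V = 1.083 m/s, Re = 1.13×10^5, ε/D = 3.19×10^-4, f = 0.01893, h_1 = f(L/D)V²/2g = 17.88 m
Pipe 2: V = 0.06439 m/s, Re = 2.76×10^4, ε/D = 0.00159, f = 0.02728, h_2 = f(L/D)V²/2g = 0.003524 m
Pipe 3: V = 0.1105 m/s, Re = 3.62×10^4, ε/D = 9.49×10^-4, f = 0.02475, h_3 = f(L/D)V²/2g = 0.02732 m
Series → Q common, losses add: H = Σh = 17.91 m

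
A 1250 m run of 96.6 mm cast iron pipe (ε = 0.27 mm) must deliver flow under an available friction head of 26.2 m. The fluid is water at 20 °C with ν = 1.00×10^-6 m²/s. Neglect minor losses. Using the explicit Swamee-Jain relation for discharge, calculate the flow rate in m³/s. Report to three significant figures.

Q ≈ 0.00892 m³/s

Swamee-Jain (Type II): Q = -0.965·√(gD⁵h_f/L)·ln[ε/(3.7D) + √(3.17ν²L/(gD³h_f))]
√(gD⁵h_f/L) = √(9.81·0.0966⁵·26.2/1250) = 0.001315
ε/(3.7D) = 7.55×10^-4; √(3.17ν²L/(gD³h_f)) = 1.31×10^-4
Q = -0.965·0.001315·ln(8.862×10^-4) = 0.008920 m³/s
Check: V = 1.22 m/s, Re = 1.18×10^5, f = 0.02705, h_f = 26.4 m ≈ 26.2 m ✓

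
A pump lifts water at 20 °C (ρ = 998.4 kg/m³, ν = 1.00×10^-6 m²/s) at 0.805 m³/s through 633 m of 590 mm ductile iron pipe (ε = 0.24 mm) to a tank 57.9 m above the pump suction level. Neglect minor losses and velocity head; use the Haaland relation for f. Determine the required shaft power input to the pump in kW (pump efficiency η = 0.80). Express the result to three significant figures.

P_shaft ≈ 647 kW

V = 4Q/(πD²) = 2.944 m/s; Re = 1.74×10^6; ε/D = 4.07×10^-4; f = 0.01628
h_f = f(L/D)V²/2g = 7.720 m
Total head H = z + h_f = 57.9 + 7.720 = 65.62 m
P_hyd = ρgQH = 998.4·9.81·0.805·65.62 = 517.4 kW
P_shaft = P_hyd/η = 517.4/0.80 = 646.7 kW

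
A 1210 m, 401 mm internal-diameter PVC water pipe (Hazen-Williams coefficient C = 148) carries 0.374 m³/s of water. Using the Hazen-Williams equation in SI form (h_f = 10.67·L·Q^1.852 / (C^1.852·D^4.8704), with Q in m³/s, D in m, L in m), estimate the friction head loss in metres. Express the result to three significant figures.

h_f = 10.67·1210·0.374^1.852 / (148^1.852·0.401^4.8704) = 17.12 m

h_f ≈ 17.1 m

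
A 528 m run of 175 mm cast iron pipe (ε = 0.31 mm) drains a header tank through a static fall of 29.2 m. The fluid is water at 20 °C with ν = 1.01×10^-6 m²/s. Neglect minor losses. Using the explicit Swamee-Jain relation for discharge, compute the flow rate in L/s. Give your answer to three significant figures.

Q ≈ 69.0 L/s

Swamee-Jain (Type II): Q = -0.965·√(gD⁵h_f/L)·ln[ε/(3.7D) + √(3.17ν²L/(gD³h_f))]
√(gD⁵h_f/L) = √(9.81·0.175⁵·29.2/528) = 0.009436
ε/(3.7D) = 4.79×10^-4; √(3.17ν²L/(gD³h_f)) = 3.33×10^-5
Q = -0.965·0.009436·ln(5.121×10^-4) = 0.06900 m³/s
Check: V = 2.87 m/s, Re = 4.97×10^5, f = 0.02320, h_f = 29.4 m ≈ 29.2 m ✓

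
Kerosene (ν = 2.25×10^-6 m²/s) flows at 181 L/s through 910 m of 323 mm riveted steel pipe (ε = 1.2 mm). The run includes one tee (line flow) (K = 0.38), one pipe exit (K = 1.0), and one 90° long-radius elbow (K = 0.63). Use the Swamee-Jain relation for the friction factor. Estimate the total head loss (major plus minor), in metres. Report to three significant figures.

H_L ≈ 20.3 m

V = 4Q/(πD²) = 2.209 m/s; V²/2g = 0.2487 m
Re = 3.17×10^5, ε/D = 0.00372 → f = 0.02832 (Swamee-Jain)
Major: h_f = f(L/D)·V²/2g = 0.02832·2817·0.2487 = 19.84 m
Minor: ΣK = 2.01; h_m = ΣK·V²/2g = 0.4999 m
Total H_L = 19.84 + 0.4999 = 20.34 m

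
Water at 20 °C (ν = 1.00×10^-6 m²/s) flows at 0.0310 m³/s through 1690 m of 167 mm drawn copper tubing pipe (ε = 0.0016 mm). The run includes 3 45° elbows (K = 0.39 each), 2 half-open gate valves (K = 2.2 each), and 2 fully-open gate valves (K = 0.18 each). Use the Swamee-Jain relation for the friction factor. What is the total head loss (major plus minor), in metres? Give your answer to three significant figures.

V = 4Q/(πD²) = 1.415 m/s; V²/2g = 0.1021 m
Re = 2.36×10^5, ε/D = 9.58×10^-6 → f = 0.01514 (Swamee-Jain)
Major: h_f = f(L/D)·V²/2g = 0.01514·10120·0.1021 = 15.64 m
Minor: ΣK = 5.93; h_m = ΣK·V²/2g = 0.6054 m
Total H_L = 15.64 + 0.6054 = 16.24 m

H_L ≈ 16.2 m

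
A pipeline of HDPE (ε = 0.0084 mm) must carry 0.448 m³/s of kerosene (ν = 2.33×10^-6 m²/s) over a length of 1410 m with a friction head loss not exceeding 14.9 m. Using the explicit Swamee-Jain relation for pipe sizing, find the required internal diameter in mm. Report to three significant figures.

D ≈ 467 mm

Swamee-Jain (Type III): D = 0.66·[ε^1.25·(LQ²/(gh_f))^4.75 + ν·Q^9.4·(L/(gh_f))^5.2]^0.04
LQ²/(gh_f) = 1.936; L/(gh_f) = 9.646
Term 1 = ε^1.25·(…)^4.75 = 1.04×10^-5; Term 2 = ν·Q^9.4·(…)^5.2 = 1.61×10^-4
D = 0.66·(1.04×10^-5 + 1.61×10^-4)^0.04 = 0.4666 m = 467 mm
Check: V = 2.62 m/s, Re = 5.25×10^5, f = 0.01327, h_f = 14.0 m ≈ 14.9 m ✓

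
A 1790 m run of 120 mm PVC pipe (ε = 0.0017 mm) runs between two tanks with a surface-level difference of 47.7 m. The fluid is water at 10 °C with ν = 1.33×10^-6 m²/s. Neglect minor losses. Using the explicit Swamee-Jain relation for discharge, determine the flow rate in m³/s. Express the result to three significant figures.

Q ≈ 0.0223 m³/s

Swamee-Jain (Type II): Q = -0.965·√(gD⁵h_f/L)·ln[ε/(3.7D) + √(3.17ν²L/(gD³h_f))]
√(gD⁵h_f/L) = √(9.81·0.120⁵·47.7/1790) = 0.002550
ε/(3.7D) = 3.83×10^-6; √(3.17ν²L/(gD³h_f)) = 1.11×10^-4
Q = -0.965·0.002550·ln(1.152×10^-4) = 0.02232 m³/s
Check: V = 1.97 m/s, Re = 1.78×10^5, f = 0.01601, h_f = 47.4 m ≈ 47.7 m ✓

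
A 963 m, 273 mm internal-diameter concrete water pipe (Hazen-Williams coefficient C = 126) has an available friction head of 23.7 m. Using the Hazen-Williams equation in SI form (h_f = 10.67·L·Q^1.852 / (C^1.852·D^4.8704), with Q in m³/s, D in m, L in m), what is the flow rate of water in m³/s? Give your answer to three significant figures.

Q ≈ 0.156 m³/s

Rearranging: Q = [h_f·C^1.852·D^4.8704 / (10.67·L)]^(1/1.852)
Q = [23.7·126^1.852·0.273^4.8704 / (10.67·963)]^0.540 = 0.1562 m³/s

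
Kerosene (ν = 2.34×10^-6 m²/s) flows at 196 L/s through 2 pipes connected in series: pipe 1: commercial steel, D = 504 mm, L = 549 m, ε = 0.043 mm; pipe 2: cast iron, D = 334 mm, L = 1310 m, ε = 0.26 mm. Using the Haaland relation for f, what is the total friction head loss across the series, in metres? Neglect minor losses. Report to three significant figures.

H ≈ 20.3 m

Pipe 1: V = 0.9824 m/s, Re = 2.12×10^5, ε/D = 8.53×10^-5, f = 0.01594, h_1 = f(L/D)V²/2g = 0.8540 m
Pipe 2: V = 2.237 m/s, Re = 3.19×10^5, ε/D = 7.78×10^-4, f = 0.01948, h_2 = f(L/D)V²/2g = 19.48 m
Series → Q common, losses add: H = Σh = 20.34 m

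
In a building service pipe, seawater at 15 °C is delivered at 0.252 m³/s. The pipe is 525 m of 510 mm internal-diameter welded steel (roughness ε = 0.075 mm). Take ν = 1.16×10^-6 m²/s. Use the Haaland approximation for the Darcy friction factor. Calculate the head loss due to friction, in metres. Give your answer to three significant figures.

V = 4Q/(πD²) = 4·0.252/(π·0.510²) = 1.234 m/s
Re = VD/ν = 1.234·0.510/1.16×10^-6 = 5.42×10^5 → turbulent
ε/D = 0.075/510 = 1.47×10^-4
Haaland: f = 0.01466
h_f = f(L/D)V²/(2g) = 0.01466·(525/0.510)·1.234²/(2·9.81) = 1.170 m

h_f ≈ 1.17 m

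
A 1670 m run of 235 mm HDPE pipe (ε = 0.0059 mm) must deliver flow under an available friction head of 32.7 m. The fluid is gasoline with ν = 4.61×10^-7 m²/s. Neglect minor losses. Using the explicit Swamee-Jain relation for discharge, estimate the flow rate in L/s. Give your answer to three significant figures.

Swamee-Jain (Type II): Q = -0.965·√(gD⁵h_f/L)·ln[ε/(3.7D) + √(3.17ν²L/(gD³h_f))]
√(gD⁵h_f/L) = √(9.81·0.235⁵·32.7/1670) = 0.01173
ε/(3.7D) = 6.79×10^-6; √(3.17ν²L/(gD³h_f)) = 1.64×10^-5
Q = -0.965·0.01173·ln(2.322×10^-5) = 0.1208 m³/s
Check: V = 2.79 m/s, Re = 1.42×10^6, f = 0.01166, h_f = 32.8 m ≈ 32.7 m ✓

Q ≈ 121 L/s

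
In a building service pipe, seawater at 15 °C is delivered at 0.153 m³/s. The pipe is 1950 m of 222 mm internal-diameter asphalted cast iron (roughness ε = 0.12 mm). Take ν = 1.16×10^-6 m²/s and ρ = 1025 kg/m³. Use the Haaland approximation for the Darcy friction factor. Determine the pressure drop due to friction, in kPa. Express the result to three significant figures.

Δp ≈ 1240 kPa

V = 4Q/(πD²) = 4·0.153/(π·0.222²) = 3.953 m/s
Re = VD/ν = 3.953·0.222/1.16×10^-6 = 7.56×10^5 → turbulent
ε/D = 0.12/222 = 5.41×10^-4
Haaland: f = 0.01757
h_f = f(L/D)V²/(2g) = 0.01757·(1950/0.222)·3.953²/(2·9.81) = 122.9 m
Δp = ρg·h_f = 1025·9.81·122.9 = 1236 kPa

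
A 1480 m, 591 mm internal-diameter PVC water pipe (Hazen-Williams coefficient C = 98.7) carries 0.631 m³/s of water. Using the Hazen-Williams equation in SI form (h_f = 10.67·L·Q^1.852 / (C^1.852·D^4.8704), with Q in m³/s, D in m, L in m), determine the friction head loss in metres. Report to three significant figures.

h_f ≈ 17.7 m

h_f = 10.67·1480·0.631^1.852 / (98.7^1.852·0.591^4.8704) = 17.66 m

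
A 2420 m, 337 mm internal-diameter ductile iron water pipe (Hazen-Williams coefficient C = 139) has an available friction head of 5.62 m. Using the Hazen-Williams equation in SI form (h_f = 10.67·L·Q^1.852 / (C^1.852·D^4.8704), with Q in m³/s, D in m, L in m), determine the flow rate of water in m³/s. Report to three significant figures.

Rearranging: Q = [h_f·C^1.852·D^4.8704 / (10.67·L)]^(1/1.852)
Q = [5.62·139^1.852·0.337^4.8704 / (10.67·2420)]^0.540 = 0.08381 m³/s

Q ≈ 0.0838 m³/s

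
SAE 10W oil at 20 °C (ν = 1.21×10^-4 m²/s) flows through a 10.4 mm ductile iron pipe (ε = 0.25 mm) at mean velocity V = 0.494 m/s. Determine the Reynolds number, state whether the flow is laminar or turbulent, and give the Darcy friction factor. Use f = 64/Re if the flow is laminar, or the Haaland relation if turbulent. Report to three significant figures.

Re ≈ 42.5; laminar; f = 64/Re ≈ 1.51

Re = VD/ν = 0.4940·0.0104/1.21×10^-4 = 42.5
Re < 2300 → laminar → f = 64/Re = 1.507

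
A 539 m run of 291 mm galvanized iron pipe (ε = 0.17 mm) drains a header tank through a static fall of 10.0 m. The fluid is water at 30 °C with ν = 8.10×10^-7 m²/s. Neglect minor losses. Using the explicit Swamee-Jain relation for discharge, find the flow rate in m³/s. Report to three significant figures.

Swamee-Jain (Type II): Q = -0.965·√(gD⁵h_f/L)·ln[ε/(3.7D) + √(3.17ν²L/(gD³h_f))]
√(gD⁵h_f/L) = √(9.81·0.291⁵·10.0/539) = 0.01949
ε/(3.7D) = 1.58×10^-4; √(3.17ν²L/(gD³h_f)) = 2.15×10^-5
Q = -0.965·0.01949·ln(1.794×10^-4) = 0.1622 m³/s
Check: V = 2.44 m/s, Re = 8.76×10^5, f = 0.01791, h_f = 10.1 m ≈ 10.0 m ✓

Q ≈ 0.162 m³/s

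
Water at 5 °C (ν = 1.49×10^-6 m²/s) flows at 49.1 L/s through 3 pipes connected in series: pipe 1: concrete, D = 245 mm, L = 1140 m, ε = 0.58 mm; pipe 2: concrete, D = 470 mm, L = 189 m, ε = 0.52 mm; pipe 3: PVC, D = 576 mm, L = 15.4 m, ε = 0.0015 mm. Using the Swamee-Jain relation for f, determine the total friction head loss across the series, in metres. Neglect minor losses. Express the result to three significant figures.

Pipe 1: V = 1.042 m/s, Re = 1.71×10^5, ε/D = 0.00237, f = 0.02562, h_1 = f(L/D)V²/2g = 6.590 m
Pipe 2: V = 0.2830 m/s, Re = 8.93×10^4, ε/D = 0.00111, f = 0.02294, h_2 = f(L/D)V²/2g = 0.03766 m
Pipe 3: V = 0.1884 m/s, Re = 7.28×10^4, ε/D = 2.60×10^-6, f = 0.01912, h_3 = f(L/D)V²/2g = 9.251×10^-4 m
Series → Q common, losses add: H = Σh = 6.629 m

H ≈ 6.63 m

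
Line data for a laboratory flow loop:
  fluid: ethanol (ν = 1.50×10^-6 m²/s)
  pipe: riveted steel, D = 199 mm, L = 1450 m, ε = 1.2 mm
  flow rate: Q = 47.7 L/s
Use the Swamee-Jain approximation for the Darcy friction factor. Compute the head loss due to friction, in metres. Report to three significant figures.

V = 4Q/(πD²) = 4·0.0477/(π·0.199²) = 1.534 m/s
Re = VD/ν = 1.534·0.199/1.50×10^-6 = 2.03×10^5 → turbulent
ε/D = 1.2/199 = 0.00603
Swamee-Jain: f = 0.03275
h_f = f(L/D)V²/(2g) = 0.03275·(1450/0.199)·1.534²/(2·9.81) = 28.60 m

h_f ≈ 28.6 m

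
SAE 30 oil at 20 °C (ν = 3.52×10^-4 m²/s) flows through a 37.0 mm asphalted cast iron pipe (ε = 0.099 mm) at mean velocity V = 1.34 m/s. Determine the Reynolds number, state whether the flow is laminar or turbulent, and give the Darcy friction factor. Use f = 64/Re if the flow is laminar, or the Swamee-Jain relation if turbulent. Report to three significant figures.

Re = VD/ν = 1.340·0.0370/3.52×10^-4 = 141
Re < 2300 → laminar → f = 64/Re = 0.4544

Re ≈ 141; laminar; f = 64/Re ≈ 0.454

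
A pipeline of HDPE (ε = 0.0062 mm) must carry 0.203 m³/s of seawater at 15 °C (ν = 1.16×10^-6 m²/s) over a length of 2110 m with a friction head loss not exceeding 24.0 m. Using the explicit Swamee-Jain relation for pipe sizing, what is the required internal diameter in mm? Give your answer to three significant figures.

Swamee-Jain (Type III): D = 0.66·[ε^1.25·(LQ²/(gh_f))^4.75 + ν·Q^9.4·(L/(gh_f))^5.2]^0.04
LQ²/(gh_f) = 0.3693; L/(gh_f) = 8.962
Term 1 = ε^1.25·(…)^4.75 = 2.73×10^-9; Term 2 = ν·Q^9.4·(…)^5.2 = 3.22×10^-8
D = 0.66·(2.73×10^-9 + 3.22×10^-8)^0.04 = 0.3321 m = 332 mm
Check: V = 2.34 m/s, Re = 6.71×10^5, f = 0.01278, h_f = 22.7 m ≈ 24.0 m ✓

D ≈ 332 mm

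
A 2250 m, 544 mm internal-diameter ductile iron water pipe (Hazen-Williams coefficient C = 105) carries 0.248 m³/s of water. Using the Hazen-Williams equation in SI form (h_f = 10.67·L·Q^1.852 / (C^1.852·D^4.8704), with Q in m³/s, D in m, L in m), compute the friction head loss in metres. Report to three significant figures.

h_f = 10.67·2250·0.248^1.852 / (105^1.852·0.544^4.8704) = 6.359 m

h_f ≈ 6.36 m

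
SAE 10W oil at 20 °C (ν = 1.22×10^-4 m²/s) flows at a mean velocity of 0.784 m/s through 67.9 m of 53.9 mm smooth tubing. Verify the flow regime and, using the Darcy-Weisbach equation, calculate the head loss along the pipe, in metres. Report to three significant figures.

h_f ≈ 7.29 m

Re = VD/ν = 0.784·0.05390/1.22×10^-4 = 346 → laminar (Re < 2300)
f = 64/Re = 0.1848
h_f = f(L/D)V²/(2g) = 0.1848·(67.9/0.05390)·0.784²/(2·9.81) = 7.292 m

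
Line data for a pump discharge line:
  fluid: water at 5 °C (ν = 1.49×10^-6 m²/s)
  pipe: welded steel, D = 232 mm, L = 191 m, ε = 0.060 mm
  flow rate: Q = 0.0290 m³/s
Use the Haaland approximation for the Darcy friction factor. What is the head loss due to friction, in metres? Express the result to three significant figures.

V = 4Q/(πD²) = 4·0.0290/(π·0.232²) = 0.6860 m/s
Re = VD/ν = 0.6860·0.232/1.49×10^-6 = 1.07×10^5 → turbulent
ε/D = 0.060/232 = 2.59×10^-4
Haaland: f = 0.01881
h_f = f(L/D)V²/(2g) = 0.01881·(191/0.232)·0.6860²/(2·9.81) = 0.3715 m

h_f ≈ 0.371 m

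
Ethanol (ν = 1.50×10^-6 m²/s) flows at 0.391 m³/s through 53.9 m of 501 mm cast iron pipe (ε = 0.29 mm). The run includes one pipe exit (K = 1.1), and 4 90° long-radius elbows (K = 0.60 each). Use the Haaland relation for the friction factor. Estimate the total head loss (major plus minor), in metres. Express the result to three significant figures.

V = 4Q/(πD²) = 1.983 m/s; V²/2g = 0.2005 m
Re = 6.62×10^5, ε/D = 5.79×10^-4 → f = 0.01788 (Haaland)
Major: h_f = f(L/D)·V²/2g = 0.01788·107.6·0.2005 = 0.3858 m
Minor: ΣK = 3.50; h_m = ΣK·V²/2g = 0.7018 m
Total H_L = 0.3858 + 0.7018 = 1.088 m

H_L ≈ 1.09 m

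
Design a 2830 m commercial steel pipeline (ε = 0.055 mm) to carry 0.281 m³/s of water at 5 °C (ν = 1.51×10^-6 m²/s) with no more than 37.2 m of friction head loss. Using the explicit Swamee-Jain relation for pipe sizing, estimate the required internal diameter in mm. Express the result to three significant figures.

D ≈ 378 mm

Swamee-Jain (Type III): D = 0.66·[ε^1.25·(LQ²/(gh_f))^4.75 + ν·Q^9.4·(L/(gh_f))^5.2]^0.04
LQ²/(gh_f) = 0.6123; L/(gh_f) = 7.755
Term 1 = ε^1.25·(…)^4.75 = 4.61×10^-7; Term 2 = ν·Q^9.4·(…)^5.2 = 4.19×10^-7
D = 0.66·(4.61×10^-7 + 4.19×10^-7)^0.04 = 0.3779 m = 378 mm
Check: V = 2.51 m/s, Re = 6.27×10^5, f = 0.01466, h_f = 35.1 m ≈ 37.2 m ✓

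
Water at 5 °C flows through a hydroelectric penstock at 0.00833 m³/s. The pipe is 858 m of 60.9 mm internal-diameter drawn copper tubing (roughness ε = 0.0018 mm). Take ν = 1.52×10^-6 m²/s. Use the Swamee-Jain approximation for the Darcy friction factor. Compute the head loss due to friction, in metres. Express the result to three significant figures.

h_f ≈ 103 m

V = 4Q/(πD²) = 4·0.00833/(π·0.0609²) = 2.860 m/s
Re = VD/ν = 2.860·0.0609/1.52×10^-6 = 1.15×10^5 → turbulent
ε/D = 0.0018/60.9 = 2.96×10^-5
Swamee-Jain: f = 0.01756
h_f = f(L/D)V²/(2g) = 0.01756·(858/0.0609)·2.860²/(2·9.81) = 103.1 m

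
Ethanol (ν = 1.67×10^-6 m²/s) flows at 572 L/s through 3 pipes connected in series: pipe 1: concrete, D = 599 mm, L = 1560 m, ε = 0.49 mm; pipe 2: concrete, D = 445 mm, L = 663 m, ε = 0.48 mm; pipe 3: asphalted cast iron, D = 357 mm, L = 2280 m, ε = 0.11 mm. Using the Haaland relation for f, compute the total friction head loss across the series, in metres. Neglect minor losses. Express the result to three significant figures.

Pipe 1: V = 2.030 m/s, Re = 7.28×10^5, ε/D = 8.18×10^-4, f = 0.01917, h_1 = f(L/D)V²/2g = 10.48 m
Pipe 2: V = 3.678 m/s, Re = 9.80×10^5, ε/D = 0.00108, f = 0.02030, h_2 = f(L/D)V²/2g = 20.85 m
Pipe 3: V = 5.714 m/s, Re = 1.22×10^6, ε/D = 3.08×10^-4, f = 0.01557, h_3 = f(L/D)V²/2g = 165.5 m
Series → Q common, losses add: H = Σh = 196.8 m

H ≈ 197 m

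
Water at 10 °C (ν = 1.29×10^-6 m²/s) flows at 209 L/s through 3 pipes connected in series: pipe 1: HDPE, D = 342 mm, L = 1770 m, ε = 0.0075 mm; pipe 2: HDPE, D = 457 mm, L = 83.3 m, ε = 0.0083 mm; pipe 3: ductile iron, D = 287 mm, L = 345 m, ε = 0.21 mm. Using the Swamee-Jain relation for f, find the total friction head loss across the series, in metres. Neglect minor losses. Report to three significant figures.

H ≈ 30.1 m

Pipe 1: V = 2.275 m/s, Re = 6.03×10^5, ε/D = 2.19×10^-5, f = 0.01305, h_1 = f(L/D)V²/2g = 17.81 m
Pipe 2: V = 1.274 m/s, Re = 4.51×10^5, ε/D = 1.82×10^-5, f = 0.01360, h_2 = f(L/D)V²/2g = 0.2052 m
Pipe 3: V = 3.231 m/s, Re = 7.19×10^5, ε/D = 7.32×10^-4, f = 0.01886, h_3 = f(L/D)V²/2g = 12.06 m
Series → Q common, losses add: H = Σh = 30.08 m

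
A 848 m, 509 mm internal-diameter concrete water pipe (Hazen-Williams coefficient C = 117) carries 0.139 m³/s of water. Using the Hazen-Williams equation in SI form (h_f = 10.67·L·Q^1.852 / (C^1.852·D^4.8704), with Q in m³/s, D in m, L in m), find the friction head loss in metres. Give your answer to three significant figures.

h_f ≈ 0.928 m

h_f = 10.67·848·0.139^1.852 / (117^1.852·0.509^4.8704) = 0.9280 m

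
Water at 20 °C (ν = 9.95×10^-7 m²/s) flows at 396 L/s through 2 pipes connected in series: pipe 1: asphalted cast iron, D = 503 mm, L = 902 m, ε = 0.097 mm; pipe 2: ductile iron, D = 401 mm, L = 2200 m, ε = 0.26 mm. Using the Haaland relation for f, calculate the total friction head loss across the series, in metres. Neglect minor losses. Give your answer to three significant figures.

H ≈ 54.9 m

Pipe 1: V = 1.993 m/s, Re = 1.01×10^6, ε/D = 1.93×10^-4, f = 0.01451, h_1 = f(L/D)V²/2g = 5.268 m
Pipe 2: V = 3.136 m/s, Re = 1.26×10^6, ε/D = 6.48×10^-4, f = 0.01804, h_2 = f(L/D)V²/2g = 49.61 m
Series → Q common, losses add: H = Σh = 54.87 m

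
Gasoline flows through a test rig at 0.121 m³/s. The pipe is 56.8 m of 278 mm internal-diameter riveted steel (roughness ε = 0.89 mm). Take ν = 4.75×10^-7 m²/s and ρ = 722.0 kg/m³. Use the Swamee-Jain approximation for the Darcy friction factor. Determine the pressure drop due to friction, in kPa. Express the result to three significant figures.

V = 4Q/(πD²) = 4·0.121/(π·0.278²) = 1.993 m/s
Re = VD/ν = 1.993·0.278/4.75×10^-7 = 1.17×10^6 → turbulent
ε/D = 0.89/278 = 0.00320
Swamee-Jain: f = 0.02682
h_f = f(L/D)V²/(2g) = 0.02682·(56.8/0.278)·1.993²/(2·9.81) = 1.110 m
Δp = ρg·h_f = 722.0·9.81·1.110 = 7.862 kPa

Δp ≈ 7.86 kPa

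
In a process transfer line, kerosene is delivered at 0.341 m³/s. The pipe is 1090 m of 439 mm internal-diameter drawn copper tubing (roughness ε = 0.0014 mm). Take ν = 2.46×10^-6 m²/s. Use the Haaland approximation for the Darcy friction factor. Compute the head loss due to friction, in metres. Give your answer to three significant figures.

h_f ≈ 8.75 m

V = 4Q/(πD²) = 4·0.341/(π·0.439²) = 2.253 m/s
Re = VD/ν = 2.253·0.439/2.46×10^-6 = 4.02×10^5 → turbulent
ε/D = 0.0014/439 = 3.19×10^-6
Haaland: f = 0.01362
h_f = f(L/D)V²/(2g) = 0.01362·(1090/0.439)·2.253²/(2·9.81) = 8.747 m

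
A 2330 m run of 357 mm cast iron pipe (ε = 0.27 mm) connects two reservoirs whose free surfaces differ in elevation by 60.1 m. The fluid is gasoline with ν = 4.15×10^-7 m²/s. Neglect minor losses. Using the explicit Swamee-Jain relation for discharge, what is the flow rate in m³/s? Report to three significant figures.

Q ≈ 0.313 m³/s

Swamee-Jain (Type II): Q = -0.965·√(gD⁵h_f/L)·ln[ε/(3.7D) + √(3.17ν²L/(gD³h_f))]
√(gD⁵h_f/L) = √(9.81·0.357⁵·60.1/2330) = 0.03831
ε/(3.7D) = 2.04×10^-4; √(3.17ν²L/(gD³h_f)) = 6.89×10^-6
Q = -0.965·0.03831·ln(2.113×10^-4) = 0.3128 m³/s
Check: V = 3.13 m/s, Re = 2.69×10^6, f = 0.01856, h_f = 60.3 m ≈ 60.1 m ✓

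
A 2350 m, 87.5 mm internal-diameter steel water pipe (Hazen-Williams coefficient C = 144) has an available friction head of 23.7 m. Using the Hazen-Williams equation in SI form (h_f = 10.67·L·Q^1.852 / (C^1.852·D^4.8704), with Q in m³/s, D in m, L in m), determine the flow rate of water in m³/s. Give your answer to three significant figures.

Q ≈ 0.00553 m³/s

Rearranging: Q = [h_f·C^1.852·D^4.8704 / (10.67·L)]^(1/1.852)
Q = [23.7·144^1.852·0.0875^4.8704 / (10.67·2350)]^0.540 = 0.005533 m³/s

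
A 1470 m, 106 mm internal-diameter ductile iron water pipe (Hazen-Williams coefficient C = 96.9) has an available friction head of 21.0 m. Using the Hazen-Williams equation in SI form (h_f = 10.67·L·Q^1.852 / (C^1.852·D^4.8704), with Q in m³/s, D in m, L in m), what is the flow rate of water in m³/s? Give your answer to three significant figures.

Q ≈ 0.00744 m³/s

Rearranging: Q = [h_f·C^1.852·D^4.8704 / (10.67·L)]^(1/1.852)
Q = [21.0·96.9^1.852·0.106^4.8704 / (10.67·1470)]^0.540 = 0.007441 m³/s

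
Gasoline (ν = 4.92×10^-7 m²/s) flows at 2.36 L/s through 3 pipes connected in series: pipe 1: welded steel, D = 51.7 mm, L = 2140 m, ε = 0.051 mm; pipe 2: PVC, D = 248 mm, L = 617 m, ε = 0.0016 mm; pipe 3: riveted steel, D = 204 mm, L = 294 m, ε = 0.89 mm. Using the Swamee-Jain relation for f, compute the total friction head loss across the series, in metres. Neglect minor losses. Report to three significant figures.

Pipe 1: V = 1.124 m/s, Re = 1.18×10^5, ε/D = 9.86×10^-4, f = 0.02196, h_1 = f(L/D)V²/2g = 58.56 m
Pipe 2: V = 0.04886 m/s, Re = 2.46×10^4, ε/D = 6.45×10^-6, f = 0.02453, h_2 = f(L/D)V²/2g = 0.007426 m
Pipe 3: V = 0.07220 m/s, Re = 2.99×10^4, ε/D = 0.00436, f = 0.03269, h_3 = f(L/D)V²/2g = 0.01252 m
Series → Q common, losses add: H = Σh = 58.58 m

H ≈ 58.6 m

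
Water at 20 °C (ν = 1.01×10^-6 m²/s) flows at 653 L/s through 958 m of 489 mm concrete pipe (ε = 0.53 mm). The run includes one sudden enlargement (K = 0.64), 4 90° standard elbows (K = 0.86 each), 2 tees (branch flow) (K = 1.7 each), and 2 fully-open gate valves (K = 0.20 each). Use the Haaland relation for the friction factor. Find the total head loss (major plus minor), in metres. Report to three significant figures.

V = 4Q/(πD²) = 3.477 m/s; V²/2g = 0.6162 m
Re = 1.68×10^6, ε/D = 0.00108 → f = 0.02022 (Haaland)
Major: h_f = f(L/D)·V²/2g = 0.02022·1959·0.6162 = 24.40 m
Minor: ΣK = 7.88; h_m = ΣK·V²/2g = 4.856 m
Total H_L = 24.40 + 4.856 = 29.26 m

H_L ≈ 29.3 m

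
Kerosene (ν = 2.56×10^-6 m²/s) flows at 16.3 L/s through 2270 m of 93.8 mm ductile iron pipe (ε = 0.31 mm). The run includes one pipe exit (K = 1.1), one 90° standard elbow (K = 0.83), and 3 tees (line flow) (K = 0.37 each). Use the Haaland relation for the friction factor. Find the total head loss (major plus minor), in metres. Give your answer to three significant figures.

V = 4Q/(πD²) = 2.359 m/s; V²/2g = 0.2836 m
Re = 8.64×10^4, ε/D = 0.00330 → f = 0.02821 (Haaland)
Major: h_f = f(L/D)·V²/2g = 0.02821·24200·0.2836 = 193.6 m
Minor: ΣK = 3.04; h_m = ΣK·V²/2g = 0.8621 m
Total H_L = 193.6 + 0.8621 = 194.5 m

H_L ≈ 194 m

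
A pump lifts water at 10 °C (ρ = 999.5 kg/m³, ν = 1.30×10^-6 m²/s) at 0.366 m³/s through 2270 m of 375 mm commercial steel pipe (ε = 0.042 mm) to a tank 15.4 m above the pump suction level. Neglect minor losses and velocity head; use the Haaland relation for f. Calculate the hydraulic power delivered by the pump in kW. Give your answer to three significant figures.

P_hyd ≈ 220 kW

V = 4Q/(πD²) = 3.314 m/s; Re = 9.56×10^5; ε/D = 1.12×10^-4; f = 0.01355
h_f = f(L/D)V²/2g = 45.90 m
Total head H = z + h_f = 15.4 + 45.90 = 61.30 m
P_hyd = ρgQH = 999.5·9.81·0.366·61.30 = 220.0 kW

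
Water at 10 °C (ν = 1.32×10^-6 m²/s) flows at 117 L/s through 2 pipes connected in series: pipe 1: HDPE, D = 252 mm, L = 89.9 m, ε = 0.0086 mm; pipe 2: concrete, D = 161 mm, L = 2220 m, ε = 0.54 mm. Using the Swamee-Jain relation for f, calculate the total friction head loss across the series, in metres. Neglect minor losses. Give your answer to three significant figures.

H ≈ 634 m

Pipe 1: V = 2.346 m/s, Re = 4.48×10^5, ε/D = 3.41×10^-5, f = 0.01384, h_1 = f(L/D)V²/2g = 1.385 m
Pipe 2: V = 5.747 m/s, Re = 7.01×10^5, ε/D = 0.00335, f = 0.02727, h_2 = f(L/D)V²/2g = 633.0 m
Series → Q common, losses add: H = Σh = 634.4 m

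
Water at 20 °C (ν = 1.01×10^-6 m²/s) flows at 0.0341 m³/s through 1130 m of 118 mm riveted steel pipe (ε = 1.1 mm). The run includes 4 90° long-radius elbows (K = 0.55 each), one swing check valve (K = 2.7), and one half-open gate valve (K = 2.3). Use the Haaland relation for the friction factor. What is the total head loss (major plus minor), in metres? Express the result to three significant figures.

H_L ≈ 180 m

V = 4Q/(πD²) = 3.118 m/s; V²/2g = 0.4956 m
Re = 3.64×10^5, ε/D = 0.00932 → f = 0.03726 (Haaland)
Major: h_f = f(L/D)·V²/2g = 0.03726·9576·0.4956 = 176.8 m
Minor: ΣK = 7.20; h_m = ΣK·V²/2g = 3.568 m
Total H_L = 176.8 + 3.568 = 180.4 m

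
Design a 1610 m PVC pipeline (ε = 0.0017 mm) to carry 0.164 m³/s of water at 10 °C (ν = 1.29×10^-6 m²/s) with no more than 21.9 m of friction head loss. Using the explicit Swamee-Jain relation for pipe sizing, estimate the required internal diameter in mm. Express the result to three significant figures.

D ≈ 296 mm

Swamee-Jain (Type III): D = 0.66·[ε^1.25·(LQ²/(gh_f))^4.75 + ν·Q^9.4·(L/(gh_f))^5.2]^0.04
LQ²/(gh_f) = 0.2016; L/(gh_f) = 7.494
Term 1 = ε^1.25·(…)^4.75 = 3.05×10^-11; Term 2 = ν·Q^9.4·(…)^5.2 = 1.90×10^-9
D = 0.66·(3.05×10^-11 + 1.90×10^-9)^0.04 = 0.2958 m = 296 mm
Check: V = 2.39 m/s, Re = 5.47×10^5, f = 0.01298, h_f = 20.5 m ≈ 21.9 m ✓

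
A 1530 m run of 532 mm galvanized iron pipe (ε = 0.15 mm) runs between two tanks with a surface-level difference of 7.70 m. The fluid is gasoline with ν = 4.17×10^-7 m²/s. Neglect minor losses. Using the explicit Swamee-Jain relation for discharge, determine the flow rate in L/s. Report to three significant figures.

Q ≈ 415 L/s

Swamee-Jain (Type II): Q = -0.965·√(gD⁵h_f/L)·ln[ε/(3.7D) + √(3.17ν²L/(gD³h_f))]
√(gD⁵h_f/L) = √(9.81·0.532⁵·7.70/1530) = 0.04587
ε/(3.7D) = 7.62×10^-5; √(3.17ν²L/(gD³h_f)) = 8.61×10^-6
Q = -0.965·0.04587·ln(8.482×10^-5) = 0.4150 m³/s
Check: V = 1.87 m/s, Re = 2.38×10^6, f = 0.01515, h_f = 7.74 m ≈ 7.70 m ✓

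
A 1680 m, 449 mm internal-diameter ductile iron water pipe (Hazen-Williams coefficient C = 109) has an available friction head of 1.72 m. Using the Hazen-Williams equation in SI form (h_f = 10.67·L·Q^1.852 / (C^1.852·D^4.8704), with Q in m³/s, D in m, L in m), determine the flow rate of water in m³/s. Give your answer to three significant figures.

Q ≈ 0.0898 m³/s

Rearranging: Q = [h_f·C^1.852·D^4.8704 / (10.67·L)]^(1/1.852)
Q = [1.72·109^1.852·0.449^4.8704 / (10.67·1680)]^0.540 = 0.08982 m³/s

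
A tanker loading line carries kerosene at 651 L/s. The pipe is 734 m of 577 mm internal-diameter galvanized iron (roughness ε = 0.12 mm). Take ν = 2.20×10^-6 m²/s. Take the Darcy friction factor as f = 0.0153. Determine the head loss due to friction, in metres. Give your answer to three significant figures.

h_f ≈ 6.15 m

V = 4Q/(πD²) = 4·0.651/(π·0.577²) = 2.490 m/s
h_f = f(L/D)V²/(2g) = 0.01530·(734/0.577)·2.490²/(2·9.81) = 6.149 m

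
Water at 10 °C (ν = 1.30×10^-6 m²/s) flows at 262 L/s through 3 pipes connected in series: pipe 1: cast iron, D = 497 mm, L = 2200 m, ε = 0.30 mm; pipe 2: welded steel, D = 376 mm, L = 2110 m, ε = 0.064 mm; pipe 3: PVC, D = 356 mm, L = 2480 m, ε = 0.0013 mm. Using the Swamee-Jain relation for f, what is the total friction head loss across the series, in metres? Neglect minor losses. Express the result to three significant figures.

Pipe 1: V = 1.351 m/s, Re = 5.16×10^5, ε/D = 6.04×10^-4, f = 0.01837, h_1 = f(L/D)V²/2g = 7.559 m
Pipe 2: V = 2.360 m/s, Re = 6.82×10^5, ε/D = 1.70×10^-4, f = 0.01482, h_2 = f(L/D)V²/2g = 23.61 m
Pipe 3: V = 2.632 m/s, Re = 7.21×10^5, ε/D = 3.65×10^-6, f = 0.01235, h_3 = f(L/D)V²/2g = 30.38 m
Series → Q common, losses add: H = Σh = 61.54 m

H ≈ 61.5 m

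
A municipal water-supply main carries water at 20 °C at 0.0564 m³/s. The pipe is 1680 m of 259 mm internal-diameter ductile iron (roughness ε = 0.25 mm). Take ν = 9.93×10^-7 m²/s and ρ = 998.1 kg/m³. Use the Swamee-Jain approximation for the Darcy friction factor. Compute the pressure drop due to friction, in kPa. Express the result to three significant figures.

V = 4Q/(πD²) = 4·0.0564/(π·0.259²) = 1.071 m/s
Re = VD/ν = 1.071·0.259/9.93×10^-7 = 2.79×10^5 → turbulent
ε/D = 0.25/259 = 9.65×10^-4
Swamee-Jain: f = 0.02067
h_f = f(L/D)V²/(2g) = 0.02067·(1680/0.259)·1.071²/(2·9.81) = 7.832 m
Δp = ρg·h_f = 998.1·9.81·7.832 = 76.68 kPa

Δp ≈ 76.7 kPa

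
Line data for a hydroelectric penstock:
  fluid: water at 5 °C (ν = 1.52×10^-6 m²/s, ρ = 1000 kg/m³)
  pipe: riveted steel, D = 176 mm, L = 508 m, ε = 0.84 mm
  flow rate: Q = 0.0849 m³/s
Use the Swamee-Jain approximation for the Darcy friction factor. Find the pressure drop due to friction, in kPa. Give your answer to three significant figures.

V = 4Q/(πD²) = 4·0.0849/(π·0.176²) = 3.490 m/s
Re = VD/ν = 3.490·0.176/1.52×10^-6 = 4.04×10^5 → turbulent
ε/D = 0.84/176 = 0.00477
Swamee-Jain: f = 0.03030
h_f = f(L/D)V²/(2g) = 0.03030·(508/0.176)·3.490²/(2·9.81) = 54.29 m
Δp = ρg·h_f = 1000·9.81·54.29 = 532.6 kPa

Δp ≈ 533 kPa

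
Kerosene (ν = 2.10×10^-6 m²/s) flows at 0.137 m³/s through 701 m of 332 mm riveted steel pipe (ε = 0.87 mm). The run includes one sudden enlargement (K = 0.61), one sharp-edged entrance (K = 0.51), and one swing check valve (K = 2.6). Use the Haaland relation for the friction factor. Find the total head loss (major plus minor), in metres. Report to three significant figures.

H_L ≈ 7.42 m

V = 4Q/(πD²) = 1.583 m/s; V²/2g = 0.1276 m
Re = 2.50×10^5, ε/D = 0.00262 → f = 0.02578 (Haaland)
Major: h_f = f(L/D)·V²/2g = 0.02578·2111·0.1276 = 6.947 m
Minor: ΣK = 3.72; h_m = ΣK·V²/2g = 0.4748 m
Total H_L = 6.947 + 0.4748 = 7.422 m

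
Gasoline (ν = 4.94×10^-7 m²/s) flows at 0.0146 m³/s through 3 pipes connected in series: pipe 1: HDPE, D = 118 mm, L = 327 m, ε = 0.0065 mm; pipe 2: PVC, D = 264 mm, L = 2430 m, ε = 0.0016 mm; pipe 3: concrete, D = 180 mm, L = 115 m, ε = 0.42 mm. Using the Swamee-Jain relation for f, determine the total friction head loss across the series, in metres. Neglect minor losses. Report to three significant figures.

Pipe 1: V = 1.335 m/s, Re = 3.19×10^5, ε/D = 5.51×10^-5, f = 0.01485, h_1 = f(L/D)V²/2g = 3.738 m
Pipe 2: V = 0.2667 m/s, Re = 1.43×10^5, ε/D = 6.06×10^-6, f = 0.01666, h_2 = f(L/D)V²/2g = 0.5559 m
Pipe 3: V = 0.5737 m/s, Re = 2.09×10^5, ε/D = 0.00233, f = 0.02535, h_3 = f(L/D)V²/2g = 0.2718 m
Series → Q common, losses add: H = Σh = 4.565 m

H ≈ 4.57 m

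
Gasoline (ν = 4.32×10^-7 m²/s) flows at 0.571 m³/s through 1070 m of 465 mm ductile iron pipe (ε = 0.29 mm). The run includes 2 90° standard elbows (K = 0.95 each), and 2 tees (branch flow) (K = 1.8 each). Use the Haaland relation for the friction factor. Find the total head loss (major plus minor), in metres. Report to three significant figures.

H_L ≈ 26.6 m

V = 4Q/(πD²) = 3.362 m/s; V²/2g = 0.5762 m
Re = 3.62×10^6, ε/D = 6.24×10^-4 → f = 0.01770 (Haaland)
Major: h_f = f(L/D)·V²/2g = 0.01770·2301·0.5762 = 23.47 m
Minor: ΣK = 5.50; h_m = ΣK·V²/2g = 3.169 m
Total H_L = 23.47 + 3.169 = 26.64 m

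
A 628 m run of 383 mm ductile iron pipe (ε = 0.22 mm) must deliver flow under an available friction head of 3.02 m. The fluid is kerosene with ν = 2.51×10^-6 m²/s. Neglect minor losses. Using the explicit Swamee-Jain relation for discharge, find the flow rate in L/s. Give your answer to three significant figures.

Swamee-Jain (Type II): Q = -0.965·√(gD⁵h_f/L)·ln[ε/(3.7D) + √(3.17ν²L/(gD³h_f))]
√(gD⁵h_f/L) = √(9.81·0.383⁵·3.02/628) = 0.01972
ε/(3.7D) = 1.55×10^-4; √(3.17ν²L/(gD³h_f)) = 8.68×10^-5
Q = -0.965·0.01972·ln(2.421×10^-4) = 0.1584 m³/s
Check: V = 1.38 m/s, Re = 2.10×10^5, f = 0.01924, h_f = 3.04 m ≈ 3.02 m ✓

Q ≈ 158 L/s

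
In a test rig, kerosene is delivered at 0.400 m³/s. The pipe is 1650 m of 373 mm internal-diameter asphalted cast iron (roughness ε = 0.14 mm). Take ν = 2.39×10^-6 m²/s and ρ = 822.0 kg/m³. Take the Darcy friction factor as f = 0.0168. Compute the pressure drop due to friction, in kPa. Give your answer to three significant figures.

V = 4Q/(πD²) = 4·0.400/(π·0.373²) = 3.661 m/s
h_f = f(L/D)V²/(2g) = 0.01680·(1650/0.373)·3.661²/(2·9.81) = 50.76 m
Δp = ρg·h_f = 822.0·9.81·50.76 = 409.3 kPa

Δp ≈ 409 kPa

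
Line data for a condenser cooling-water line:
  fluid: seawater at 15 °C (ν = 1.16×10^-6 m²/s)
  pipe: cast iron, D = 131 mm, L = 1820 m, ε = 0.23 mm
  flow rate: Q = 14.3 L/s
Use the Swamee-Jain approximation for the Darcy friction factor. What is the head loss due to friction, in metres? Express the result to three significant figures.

h_f ≈ 19.4 m

V = 4Q/(πD²) = 4·0.0143/(π·0.131²) = 1.061 m/s
Re = VD/ν = 1.061·0.131/1.16×10^-6 = 1.20×10^5 → turbulent
ε/D = 0.23/131 = 0.00176
Swamee-Jain: f = 0.02439
h_f = f(L/D)V²/(2g) = 0.02439·(1820/0.131)·1.061²/(2·9.81) = 19.44 m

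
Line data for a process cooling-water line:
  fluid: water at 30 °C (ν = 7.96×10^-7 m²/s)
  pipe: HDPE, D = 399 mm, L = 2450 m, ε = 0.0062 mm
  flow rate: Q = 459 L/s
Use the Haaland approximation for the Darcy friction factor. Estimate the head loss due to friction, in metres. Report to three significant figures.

V = 4Q/(πD²) = 4·0.459/(π·0.399²) = 3.671 m/s
Re = VD/ν = 3.671·0.399/7.96×10^-7 = 1.84×10^6 → turbulent
ε/D = 0.0062/399 = 1.55×10^-5
Haaland: f = 0.01092
h_f = f(L/D)V²/(2g) = 0.01092·(2450/0.399)·3.671²/(2·9.81) = 46.05 m

h_f ≈ 46.1 m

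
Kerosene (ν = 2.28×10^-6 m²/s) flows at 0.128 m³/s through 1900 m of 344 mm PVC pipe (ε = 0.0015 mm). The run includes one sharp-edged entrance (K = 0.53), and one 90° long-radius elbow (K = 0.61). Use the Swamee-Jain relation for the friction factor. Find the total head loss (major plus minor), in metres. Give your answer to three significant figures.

H_L ≈ 8.36 m

V = 4Q/(πD²) = 1.377 m/s; V²/2g = 0.09667 m
Re = 2.08×10^5, ε/D = 4.36×10^-6 → f = 0.01546 (Swamee-Jain)
Major: h_f = f(L/D)·V²/2g = 0.01546·5523·0.09667 = 8.254 m
Minor: ΣK = 1.14; h_m = ΣK·V²/2g = 0.1102 m
Total H_L = 8.254 + 0.1102 = 8.364 m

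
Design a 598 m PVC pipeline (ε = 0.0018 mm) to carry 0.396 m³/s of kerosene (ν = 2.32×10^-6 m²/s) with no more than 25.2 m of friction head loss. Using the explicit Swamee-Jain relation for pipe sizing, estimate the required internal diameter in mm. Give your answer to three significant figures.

Swamee-Jain (Type III): D = 0.66·[ε^1.25·(LQ²/(gh_f))^4.75 + ν·Q^9.4·(L/(gh_f))^5.2]^0.04
LQ²/(gh_f) = 0.3793; L/(gh_f) = 2.419
Term 1 = ε^1.25·(…)^4.75 = 6.60×10^-10; Term 2 = ν·Q^9.4·(…)^5.2 = 3.79×10^-8
D = 0.66·(6.60×10^-10 + 3.79×10^-8)^0.04 = 0.3334 m = 333 mm
Check: V = 4.54 m/s, Re = 6.52×10^5, f = 0.01259, h_f = 23.7 m ≈ 25.2 m ✓

D ≈ 333 mm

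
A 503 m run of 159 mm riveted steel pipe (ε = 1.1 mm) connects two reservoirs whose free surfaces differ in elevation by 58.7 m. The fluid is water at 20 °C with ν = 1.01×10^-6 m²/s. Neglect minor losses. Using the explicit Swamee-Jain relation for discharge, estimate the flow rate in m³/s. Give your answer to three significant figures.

Q ≈ 0.0652 m³/s

Swamee-Jain (Type II): Q = -0.965·√(gD⁵h_f/L)·ln[ε/(3.7D) + √(3.17ν²L/(gD³h_f))]
√(gD⁵h_f/L) = √(9.81·0.159⁵·58.7/503) = 0.01079
ε/(3.7D) = 0.00187; √(3.17ν²L/(gD³h_f)) = 2.65×10^-5
Q = -0.965·0.01079·ln(0.001896) = 0.06524 m³/s
Check: V = 3.29 m/s, Re = 5.17×10^5, f = 0.03382, h_f = 58.9 m ≈ 58.7 m ✓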